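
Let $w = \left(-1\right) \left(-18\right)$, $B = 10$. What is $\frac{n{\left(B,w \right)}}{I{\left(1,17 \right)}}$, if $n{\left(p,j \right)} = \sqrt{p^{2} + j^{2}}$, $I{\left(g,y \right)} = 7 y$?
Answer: $\frac{2 \sqrt{106}}{119} \approx 0.17304$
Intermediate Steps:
$w = 18$
$n{\left(p,j \right)} = \sqrt{j^{2} + p^{2}}$
$\frac{n{\left(B,w \right)}}{I{\left(1,17 \right)}} = \frac{\sqrt{18^{2} + 10^{2}}}{7 \cdot 17} = \frac{\sqrt{324 + 100}}{119} = \sqrt{424} \cdot \frac{1}{119} = 2 \sqrt{106} \cdot \frac{1}{119} = \frac{2 \sqrt{106}}{119}$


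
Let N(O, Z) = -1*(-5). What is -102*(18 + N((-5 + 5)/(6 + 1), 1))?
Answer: -2346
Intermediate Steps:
N(O, Z) = 5
-102*(18 + N((-5 + 5)/(6 + 1), 1)) = -102*(18 + 5) = -102*23 = -2346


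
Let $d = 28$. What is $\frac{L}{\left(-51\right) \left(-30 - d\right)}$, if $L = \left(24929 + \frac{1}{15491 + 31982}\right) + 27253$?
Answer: $\frac{2477236087}{140425134} \approx 17.641$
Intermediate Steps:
$L = \frac{2477236087}{47473}$ ($L = \left(24929 + \frac{1}{47473}\right) + 27253 = \frac{1183454418}{47473} + 27253 = \frac{2477236087}{47473} \approx 52182.0$)
$\frac{L}{\left(-51\right) \left(-30 - d\right)} = \frac{2477236087}{47473 \left(- 51 \left(-30 - 28\right)\right)} = \frac{2477236087}{47473 \left(\left(-51\right) \left(-58\right)\right)} = \frac{2477236087}{47473 \cdot 2958} = \frac{2477236087}{47473} \cdot \frac{1}{2958} = \frac{2477236087}{140425134}$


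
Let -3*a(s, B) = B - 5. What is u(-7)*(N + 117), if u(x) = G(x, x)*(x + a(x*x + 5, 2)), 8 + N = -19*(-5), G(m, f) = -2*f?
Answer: -17136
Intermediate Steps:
a(s, B) = 5/3 - B/3 (a(s, B) = -(B - 5)/3 = -(-5 + B)/3 = 5/3 - B/3)
N = 87 (N = -8 - 19*(-5) = -8 + 95 = 87)
u(x) = -2*x*(1 + x) (u(x) = (-2*x)*(x + (5/3 - 1/3*2)) = (-2*x)*(x + (5/3 - 2/3)) = (-2*x)*(x + 1) = (-2*x)*(1 + x) = -2*x*(1 + x))
u(-7)*(N + 117) = (-2*(-7)*(1 - 7))*(87 + 117) = -2*(-7)*(-6)*204 = -84*204 = -17136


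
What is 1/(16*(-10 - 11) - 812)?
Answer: -1/1148 ≈ -0.00087108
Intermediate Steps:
1/(16*(-10 - 11) - 812) = 1/(16*(-21) - 812) = 1/(-336 - 812) = 1/(-1148) = -1/1148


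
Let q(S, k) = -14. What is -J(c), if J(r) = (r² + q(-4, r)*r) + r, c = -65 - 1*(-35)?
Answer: -1290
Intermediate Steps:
c = -30 (c = -65 + 35 = -30)
J(r) = r² - 13*r (J(r) = (r² - 14*r) + r = r² - 13*r)
-J(c) = -(-30)*(-13 - 30) = -(-30)*(-43) = -1*1290 = -1290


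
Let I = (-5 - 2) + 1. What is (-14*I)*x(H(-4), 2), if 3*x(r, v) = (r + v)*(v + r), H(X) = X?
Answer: 112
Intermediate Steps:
x(r, v) = (r + v)**2/3 (x(r, v) = ((r + v)*(v + r))/3 = ((r + v)*(r + v))/3 = (r + v)**2/3)
I = -6 (I = -7 + 1 = -6)
(-14*I)*x(H(-4), 2) = (-14*(-6))*((-4 + 2)**2/3) = 84*((1/3)*(-2)**2) = 84*((1/3)*4) = 84*(4/3) = 112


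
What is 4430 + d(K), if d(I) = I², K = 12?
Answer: 4574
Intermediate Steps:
4430 + d(K) = 4430 + 12² = 4430 + 144 = 4574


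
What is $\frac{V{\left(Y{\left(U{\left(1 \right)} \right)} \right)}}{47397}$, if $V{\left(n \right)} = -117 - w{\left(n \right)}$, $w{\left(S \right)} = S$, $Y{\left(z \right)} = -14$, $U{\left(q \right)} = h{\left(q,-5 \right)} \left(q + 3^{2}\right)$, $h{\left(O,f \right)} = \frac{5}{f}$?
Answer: $- \frac{103}{47397} \approx -0.0021731$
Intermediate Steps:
$U{\left(q \right)} = -9 - q$ ($U{\left(q \right)} = \frac{5}{-5} \left(q + 3^{2}\right) = 5 \left(- \frac{1}{5}\right) \left(q + 9\right) = - (9 + q) = -9 - q$)
$V{\left(n \right)} = -117 - n$
$\frac{V{\left(Y{\left(U{\left(1 \right)} \right)} \right)}}{47397} = \frac{-117 - -14}{47397} = \left(-117 + 14\right) \frac{1}{47397} = \left(-103\right) \frac{1}{47397} = - \frac{103}{47397}$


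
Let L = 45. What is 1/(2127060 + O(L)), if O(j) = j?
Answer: 1/2127105 ≈ 4.7012e-7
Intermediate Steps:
1/(2127060 + O(L)) = 1/(2127060 + 45) = 1/2127105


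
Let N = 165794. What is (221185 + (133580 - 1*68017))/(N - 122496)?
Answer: 143374/21649 ≈ 6.6227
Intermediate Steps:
(221185 + (133580 - 1*68017))/(N - 122496) = (221185 + (133580 - 1*68017))/(165794 - 122496) = (221185 + (133580 - 68017))/43298 = (221185 + 65563)*(1/43298) = 286748*(1/43298) = 143374/21649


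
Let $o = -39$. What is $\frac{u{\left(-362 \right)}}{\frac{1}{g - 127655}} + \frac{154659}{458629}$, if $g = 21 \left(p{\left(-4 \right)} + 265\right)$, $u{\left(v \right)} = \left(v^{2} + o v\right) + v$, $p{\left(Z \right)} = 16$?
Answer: $- \frac{8085619730362141}{458629} \approx -1.763 \cdot 10^{10}$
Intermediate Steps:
$u{\left(v \right)} = v^{2} - 38 v$ ($u{\left(v \right)} = \left(v^{2} - 39 v\right) + v = v^{2} - 38 v$)
$g = 5901$ ($g = 21 \left(16 + 265\right) = 21 \cdot 281 = 5901$)
$\frac{u{\left(-362 \right)}}{\frac{1}{g - 127655}} + \frac{154659}{458629} = \frac{\left(-362\right) \left(-38 - 362\right)}{\frac{1}{5901 - 127655}} + \frac{154659}{458629} = \frac{\left(-362\right) \left(-400\right)}{\frac{1}{-121754}} + 154659 \cdot \frac{1}{458629} = \frac{144800}{- \frac{1}{121754}} + \frac{154659}{458629} = 144800 \left(-121754\right) + \frac{154659}{458629} = -17629979200 + \frac{154659}{458629} = - \frac{8085619730362141}{458629}$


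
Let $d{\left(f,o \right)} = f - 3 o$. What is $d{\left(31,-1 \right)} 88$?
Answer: $2992$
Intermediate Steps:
$d{\left(31,-1 \right)} 88 = \left(31 - -3\right) 88 = \left(31 + 3\right) 88 = 34 \cdot 88 = 2992$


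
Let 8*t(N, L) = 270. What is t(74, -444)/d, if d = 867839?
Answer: 135/3471356 ≈ 3.8890e-5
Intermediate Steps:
t(N, L) = 135/4 (t(N, L) = (1/8)*270 = 135/4)
t(74, -444)/d = (135/4)/867839 = (135/4)*(1/867839) = 135/3471356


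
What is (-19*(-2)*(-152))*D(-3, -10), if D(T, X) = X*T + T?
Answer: -155952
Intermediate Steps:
D(T, X) = T + T*X (D(T, X) = T*X + T = T + T*X)
(-19*(-2)*(-152))*D(-3, -10) = (-19*(-2)*(-152))*(-3*(1 - 10)) = (38*(-152))*(-3*(-9)) = -5776*27 = -155952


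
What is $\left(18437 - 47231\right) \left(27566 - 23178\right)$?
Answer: $-126348072$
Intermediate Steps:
$\left(18437 - 47231\right) \left(27566 - 23178\right) = \left(-28794\right) 4388 = -126348072$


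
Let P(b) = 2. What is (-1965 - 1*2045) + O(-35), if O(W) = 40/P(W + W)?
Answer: -3990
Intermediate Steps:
O(W) = 20 (O(W) = 40/2 = 40*(½) = 20)
(-1965 - 1*2045) + O(-35) = (-1965 - 1*2045) + 20 = (-1965 - 2045) + 20 = -4010 + 20 = -3990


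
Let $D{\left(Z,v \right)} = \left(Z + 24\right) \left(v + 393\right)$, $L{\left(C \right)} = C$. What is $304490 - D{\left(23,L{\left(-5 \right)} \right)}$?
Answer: $286254$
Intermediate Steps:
$D{\left(Z,v \right)} = \left(24 + Z\right) \left(393 + v\right)$
$304490 - D{\left(23,L{\left(-5 \right)} \right)} = 304490 - \left(9432 + 24 \left(-5\right) + 393 \cdot 23 + 23 \left(-5\right)\right) = 304490 - \left(9432 - 120 + 9039 - 115\right) = 304490 - 18236 = 286254$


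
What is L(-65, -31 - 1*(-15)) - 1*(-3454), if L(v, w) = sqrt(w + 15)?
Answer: 3454 + I ≈ 3454.0 + 1.0*I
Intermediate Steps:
L(v, w) = sqrt(15 + w)
L(-65, -31 - 1*(-15)) - 1*(-3454) = sqrt(15 + (-31 - 1*(-15))) - 1*(-3454) = sqrt(15 + (-31 + 15)) + 3454 = sqrt(15 - 16) + 3454 = sqrt(-1) + 3454 = I + 3454 = 3454 + I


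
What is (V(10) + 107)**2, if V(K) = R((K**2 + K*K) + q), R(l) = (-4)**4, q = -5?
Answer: 131769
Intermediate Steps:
R(l) = 256
V(K) = 256
(V(10) + 107)**2 = (256 + 107)**2 = 363**2 = 131769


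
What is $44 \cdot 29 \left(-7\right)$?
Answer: $-8932$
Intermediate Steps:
$44 \cdot 29 \left(-7\right) = 1276 \left(-7\right) = -8932$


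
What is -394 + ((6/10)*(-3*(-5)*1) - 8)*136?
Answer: -258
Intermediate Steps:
-394 + ((6/10)*(-3*(-5)*1) - 8)*136 = -394 + ((6*(⅒))*(15*1) - 8)*136 = -394 + ((⅗)*15 - 8)*136 = -394 + (9 - 8)*136 = -394 + 1*136 = -394 + 136 = -258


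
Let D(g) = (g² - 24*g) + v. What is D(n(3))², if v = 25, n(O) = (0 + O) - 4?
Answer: 2500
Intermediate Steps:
n(O) = -4 + O (n(O) = O - 4 = -4 + O)
D(g) = 25 + g² - 24*g (D(g) = (g² - 24*g) + 25 = 25 + g² - 24*g)
D(n(3))² = (25 + (-4 + 3)² - 24*(-4 + 3))² = (25 + (-1)² - 24*(-1))² = (25 + 1 + 24)² = 50² = 2500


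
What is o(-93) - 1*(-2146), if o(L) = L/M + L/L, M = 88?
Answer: 188843/88 ≈ 2145.9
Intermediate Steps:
o(L) = 1 + L/88 (o(L) = L/88 + L/L = L*(1/88) + 1 = L/88 + 1 = 1 + L/88)
o(-93) - 1*(-2146) = (1 + (1/88)*(-93)) - 1*(-2146) = (1 - 93/88) + 2146 = -5/88 + 2146 = 188843/88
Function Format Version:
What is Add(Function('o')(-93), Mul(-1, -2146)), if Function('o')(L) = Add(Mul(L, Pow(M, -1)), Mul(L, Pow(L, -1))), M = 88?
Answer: Rational(188843, 88) ≈ 2145.9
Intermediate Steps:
Function('o')(L) = Add(1, Mul(Rational(1, 88), L)) (Function('o')(L) = Add(Mul(L, Pow(88, -1)), Mul(L, Pow(L, -1))) = Add(Mul(L, Rational(1, 88)), 1) = Add(Mul(Rational(1, 88), L), 1) = Add(1, Mul(Rational(1, 88), L)))
Add(Function('o')(-93), Mul(-1, -2146)) = Add(Add(1, Mul(Rational(1, 88), -93)), Mul(-1, -2146)) = Add(Add(1, Rational(-93, 88)), 2146) = Add(Rational(-5, 88), 2146) = Rational(188843, 88)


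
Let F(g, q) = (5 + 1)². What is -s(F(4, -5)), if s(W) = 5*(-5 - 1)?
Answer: 30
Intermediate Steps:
F(g, q) = 36 (F(g, q) = 6² = 36)
s(W) = -30 (s(W) = 5*(-6) = -30)
-s(F(4, -5)) = -1*(-30) = 30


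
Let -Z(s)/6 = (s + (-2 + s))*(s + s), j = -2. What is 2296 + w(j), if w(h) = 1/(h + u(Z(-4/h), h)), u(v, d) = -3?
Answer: 11479/5 ≈ 2295.8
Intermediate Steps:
Z(s) = -12*s*(-2 + 2*s) (Z(s) = -6*(s + (-2 + s))*(s + s) = -6*(-2 + 2*s)*2*s = -12*s*(-2 + 2*s))
w(h) = 1/(-3 + h) (w(h) = 1/(h - 3) = 1/(-3 + h))
2296 + w(j) = 2296 + 1/(-3 - 2) = 2296 + 1/(-5) = 2296 - 1/5 = 11479/5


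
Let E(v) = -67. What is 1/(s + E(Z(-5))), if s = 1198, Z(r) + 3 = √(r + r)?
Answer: 1/1131 ≈ 0.00088417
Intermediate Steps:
Z(r) = -3 + √2*√r (Z(r) = -3 + √(r + r) = -3 + √(2*r) = -3 + √2*√r)
1/(s + E(Z(-5))) = 1/(1198 - 67) = 1/1131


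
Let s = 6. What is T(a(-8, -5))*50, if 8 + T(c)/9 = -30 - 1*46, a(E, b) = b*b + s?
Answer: -37800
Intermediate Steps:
a(E, b) = 6 + b² (a(E, b) = b*b + 6 = b² + 6 = 6 + b²)
T(c) = -756 (T(c) = -72 + 9*(-30 - 1*46) = -72 + 9*(-30 - 46) = -72 + 9*(-76) = -72 - 684 = -756)
T(a(-8, -5))*50 = -756*50 = -37800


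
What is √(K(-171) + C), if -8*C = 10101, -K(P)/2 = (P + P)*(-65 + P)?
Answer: I*√2602986/4 ≈ 403.34*I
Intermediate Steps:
K(P) = -4*P*(-65 + P) (K(P) = -2*(P + P)*(-65 + P) = -2*2*P*(-65 + P) = -4*P*(-65 + P))
C = -10101/8 (C = -⅛*10101 = -10101/8 ≈ -1262.6)
√(K(-171) + C) = √(4*(-171)*(65 - 1*(-171)) - 10101/8) = √(4*(-171)*(65 + 171) - 10101/8) = √(4*(-171)*236 - 10101/8) = √(-161424 - 10101/8) = √(-1301493/8) = I*√2602986/4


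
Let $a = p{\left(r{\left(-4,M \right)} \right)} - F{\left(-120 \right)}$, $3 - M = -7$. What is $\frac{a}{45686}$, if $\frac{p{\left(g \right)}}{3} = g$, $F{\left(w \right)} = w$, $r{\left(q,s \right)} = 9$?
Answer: $\frac{147}{45686} \approx 0.0032176$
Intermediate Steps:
$M = 10$ ($M = 3 - -7 = 3 + 7 = 10$)
$p{\left(g \right)} = 3 g$
$a = 147$ ($a = 3 \cdot 9 - -120 = 27 + 120 = 147$)
$\frac{a}{45686} = \frac{147}{45686}$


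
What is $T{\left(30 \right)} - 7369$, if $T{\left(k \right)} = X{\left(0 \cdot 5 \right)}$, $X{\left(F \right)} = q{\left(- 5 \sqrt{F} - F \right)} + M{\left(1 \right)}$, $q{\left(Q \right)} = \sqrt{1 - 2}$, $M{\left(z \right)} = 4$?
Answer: $-7365 + i \approx -7365.0 + 1.0 i$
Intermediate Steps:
$q{\left(Q \right)} = i$ ($q{\left(Q \right)} = \sqrt{-1} = i$)
$X{\left(F \right)} = 4 + i$ ($X{\left(F \right)} = i + 4 = 4 + i$)
$T{\left(k \right)} = 4 + i$
$T{\left(30 \right)} - 7369 = \left(4 + i\right) - 7369 = -7365 + i$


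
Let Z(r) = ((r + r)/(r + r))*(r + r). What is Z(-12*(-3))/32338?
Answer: 36/16169 ≈ 0.0022265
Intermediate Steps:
Z(r) = 2*r (Z(r) = ((2*r)/((2*r)))*(2*r) = ((2*r)*(1/(2*r)))*(2*r) = 1*(2*r) = 2*r)
Z(-12*(-3))/32338 = (2*(-12*(-3)))/32338 = (2*36)*(1/32338) = 72*(1/32338) = 36/16169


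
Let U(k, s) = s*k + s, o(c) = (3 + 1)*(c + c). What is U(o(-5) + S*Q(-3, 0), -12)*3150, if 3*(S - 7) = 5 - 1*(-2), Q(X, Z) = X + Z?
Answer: 2532600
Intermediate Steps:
S = 28/3 (S = 7 + (5 - 1*(-2))/3 = 7 + (5 + 2)/3 = 7 + (⅓)*7 = 7 + 7/3 = 28/3 ≈ 9.3333)
o(c) = 8*c (o(c) = 4*(2*c) = 8*c)
U(k, s) = s + k*s (U(k, s) = k*s + s = s + k*s)
U(o(-5) + S*Q(-3, 0), -12)*3150 = -12*(1 + (8*(-5) + 28*(-3 + 0)/3))*3150 = -12*(1 + (-40 + (28/3)*(-3)))*3150 = -12*(1 + (-40 - 28))*3150 = -12*(1 - 68)*3150 = -12*(-67)*3150 = 804*3150 = 2532600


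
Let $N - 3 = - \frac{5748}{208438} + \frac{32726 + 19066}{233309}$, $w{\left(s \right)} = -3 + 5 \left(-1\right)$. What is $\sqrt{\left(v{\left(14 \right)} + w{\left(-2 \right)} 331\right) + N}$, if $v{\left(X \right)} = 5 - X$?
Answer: $\frac{2 i \sqrt{392252663034090660670823}}{24315230671} \approx 51.515 i$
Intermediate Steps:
$w{\left(s \right)} = -8$ ($w{\left(s \right)} = -3 - 5 = -8$)
$N = \frac{77672872395}{24315230671}$ ($N = 3 - \left(\frac{2874}{104219} - \frac{32726 + 19066}{233309}\right) = 3 + \left(\left(-5748\right) \frac{1}{208438} + 51792 \cdot \frac{1}{233309}\right) = 3 + \left(- \frac{2874}{104219} + \frac{51792}{233309}\right) = 3 + \frac{4727180382}{24315230671} = \frac{77672872395}{24315230671} \approx 3.1944$)
$\sqrt{\left(v{\left(14 \right)} + w{\left(-2 \right)} 331\right) + N} = \sqrt{\left(\left(5 - 14\right) - 2648\right) + \frac{77672872395}{24315230671}} = \sqrt{\left(-9 - 2648\right) + \frac{77672872395}{24315230671}} = \sqrt{-2657 + \frac{77672872395}{24315230671}} = \sqrt{- \frac{64527895020452}{24315230671}} = \frac{2 i \sqrt{392252663034090660670823}}{24315230671}$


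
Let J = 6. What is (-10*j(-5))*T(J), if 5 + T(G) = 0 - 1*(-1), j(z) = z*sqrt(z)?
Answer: -200*I*sqrt(5) ≈ -447.21*I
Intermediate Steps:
j(z) = z**(3/2)
T(G) = -4 (T(G) = -5 + (0 - 1*(-1)) = -5 + (0 + 1) = -5 + 1 = -4)
(-10*j(-5))*T(J) = -(-50)*I*sqrt(5)*(-4) = (50*I*sqrt(5))*(-4) = -200*I*sqrt(5)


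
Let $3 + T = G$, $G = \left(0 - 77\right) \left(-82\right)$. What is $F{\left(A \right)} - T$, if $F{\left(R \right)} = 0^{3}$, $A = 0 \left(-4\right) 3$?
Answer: $-6311$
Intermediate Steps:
$A = 0$ ($A = 0 \cdot 3 = 0$)
$F{\left(R \right)} = 0$
$G = 6314$ ($G = \left(-77\right) \left(-82\right) = 6314$)
$T = 6311$ ($T = -3 + 6314 = 6311$)
$F{\left(A \right)} - T = 0 - 6311 = -6311$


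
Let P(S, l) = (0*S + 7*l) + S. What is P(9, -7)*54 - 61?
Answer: -2221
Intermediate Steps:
P(S, l) = S + 7*l (P(S, l) = (0 + 7*l) + S = 7*l + S = S + 7*l)
P(9, -7)*54 - 61 = (9 + 7*(-7))*54 - 61 = (9 - 49)*54 - 61 = -40*54 - 61 = -2160 - 61 = -2221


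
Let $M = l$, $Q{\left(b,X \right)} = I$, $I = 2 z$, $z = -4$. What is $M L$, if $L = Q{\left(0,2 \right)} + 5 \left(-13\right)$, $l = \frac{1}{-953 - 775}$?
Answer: $\frac{73}{1728} \approx 0.042245$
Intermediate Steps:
$l = - \frac{1}{1728}$ ($l = \frac{1}{-1728} = - \frac{1}{1728} \approx -0.0005787$)
$I = -8$ ($I = 2 \left(-4\right) = -8$)
$Q{\left(b,X \right)} = -8$
$L = -73$ ($L = -8 + 5 \left(-13\right) = -8 - 65 = -73$)
$M = - \frac{1}{1728} \approx -0.0005787$
$M L = \left(- \frac{1}{1728}\right) \left(-73\right) = \frac{73}{1728}$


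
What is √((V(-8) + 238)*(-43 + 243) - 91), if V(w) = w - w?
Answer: √47509 ≈ 217.97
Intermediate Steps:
V(w) = 0
√((V(-8) + 238)*(-43 + 243) - 91) = √((0 + 238)*(-43 + 243) - 91) = √(238*200 - 91) = √(47600 - 91) = √47509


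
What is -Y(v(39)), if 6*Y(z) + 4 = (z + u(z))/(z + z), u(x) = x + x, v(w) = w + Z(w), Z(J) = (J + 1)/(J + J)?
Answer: 5/12 ≈ 0.41667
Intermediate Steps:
Z(J) = (1 + J)/(2*J) (Z(J) = (1 + J)/((2*J)) = (1 + J)*(1/(2*J)) = (1 + J)/(2*J))
v(w) = w + (1 + w)/(2*w)
u(x) = 2*x
Y(z) = -5/12 (Y(z) = -⅔ + ((z + 2*z)/(z + z))/6 = -⅔ + ((3*z)/((2*z)))/6 = -⅔ + ((3*z)*(1/(2*z)))/6 = -⅔ + (⅙)*(3/2) = -⅔ + ¼ = -5/12)
-Y(v(39)) = -1*(-5/12) = 5/12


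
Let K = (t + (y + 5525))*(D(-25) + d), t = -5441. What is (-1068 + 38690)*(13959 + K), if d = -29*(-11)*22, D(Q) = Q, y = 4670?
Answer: 1251258096582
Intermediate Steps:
d = 7018 (d = 319*22 = 7018)
K = 33244722 (K = (-5441 + (4670 + 5525))*(-25 + 7018) = (-5441 + 10195)*6993 = 4754*6993 = 33244722)
(-1068 + 38690)*(13959 + K) = (-1068 + 38690)*(13959 + 33244722) = 37622*33258681 = 1251258096582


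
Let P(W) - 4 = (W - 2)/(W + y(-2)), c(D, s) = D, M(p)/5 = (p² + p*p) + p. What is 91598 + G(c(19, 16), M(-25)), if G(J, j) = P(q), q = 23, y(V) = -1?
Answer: 2015265/22 ≈ 91603.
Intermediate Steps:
M(p) = 5*p + 10*p² (M(p) = 5*((p² + p*p) + p) = 5*((p² + p²) + p) = 5*(2*p² + p) = 5*(p + 2*p²) = 5*p + 10*p²)
P(W) = 4 + (-2 + W)/(-1 + W) (P(W) = 4 + (W - 2)/(W - 1) = 4 + (-2 + W)/(-1 + W))
G(J, j) = 109/22 (G(J, j) = (-6 + 5*23)/(-1 + 23) = (-6 + 115)/22 = (1/22)*109 = 109/22)
91598 + G(c(19, 16), M(-25)) = 91598 + 109/22 = 2015265/22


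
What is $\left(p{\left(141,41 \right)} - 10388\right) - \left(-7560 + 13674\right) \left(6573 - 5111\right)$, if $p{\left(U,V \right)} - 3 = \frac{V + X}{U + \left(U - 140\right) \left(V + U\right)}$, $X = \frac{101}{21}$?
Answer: $- \frac{60701425537}{6783} \approx -8.9491 \cdot 10^{6}$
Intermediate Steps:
$X = \frac{101}{21}$ ($X = 101 \cdot \frac{1}{21} = \frac{101}{21} \approx 4.8095$)
$p{\left(U,V \right)} = 3 + \frac{\frac{101}{21} + V}{U + \left(-140 + U\right) \left(U + V\right)}$ ($p{\left(U,V \right)} = 3 + \frac{V + \frac{101}{21}}{U + \left(U - 140\right) \left(V + U\right)} = 3 + \frac{\frac{101}{21} + V}{U + \left(-140 + U\right) \left(U + V\right)}$)
$\left(p{\left(141,41 \right)} - 10388\right) - \left(-7560 + 13674\right) \left(6573 - 5111\right) = \left(\frac{\frac{101}{21} - 17179 - 58797 + 3 \cdot 141^{2} + 3 \cdot 141 \cdot 41}{141^{2} - 5740 - 19599 + 141 \cdot 41} - 10388\right) - \left(-7560 + 13674\right) \left(6573 - 5111\right) = \left(\frac{\frac{101}{21} - 17179 - 58797 + 3 \cdot 19881 + 17343}{19881 - 5740 - 19599 + 5781} - 10388\right) - 6114 \cdot 1462 = \left(\frac{\frac{101}{21} - 17179 - 58797 + 59643 + 17343}{323} - 10388\right) - 8938668 = \left(\frac{1}{323} \cdot \frac{21311}{21} - 10388\right) - 8938668 = \left(\frac{21311}{6783} - 10388\right) - 8938668 = - \frac{70440493}{6783} - 8938668 = - \frac{60701425537}{6783}$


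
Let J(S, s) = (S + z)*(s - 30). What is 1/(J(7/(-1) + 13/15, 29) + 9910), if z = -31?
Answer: 15/149207 ≈ 0.00010053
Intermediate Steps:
J(S, s) = (-31 + S)*(-30 + s) (J(S, s) = (S - 31)*(s - 30) = (-31 + S)*(-30 + s))
1/(J(7/(-1) + 13/15, 29) + 9910) = 1/((930 - 31*29 - 30*(7/(-1) + 13/15) + (7/(-1) + 13/15)*29) + 9910) = 1/((930 - 899 - 30*(7*(-1) + 13*(1/15)) + (7*(-1) + 13*(1/15))*29) + 9910) = 1/((930 - 899 - 30*(-7 + 13/15) + (-7 + 13/15)*29) + 9910) = 1/((930 - 899 - 30*(-92/15) - 92/15*29) + 9910) = 1/((930 - 899 + 184 - 2668/15) + 9910) = 1/(557/15 + 9910) = 1/(149207/15) = 15/149207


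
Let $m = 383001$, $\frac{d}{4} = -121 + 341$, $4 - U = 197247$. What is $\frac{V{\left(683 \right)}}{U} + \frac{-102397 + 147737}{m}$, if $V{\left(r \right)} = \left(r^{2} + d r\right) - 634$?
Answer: $- \frac{399678854275}{75544266243} \approx -5.2907$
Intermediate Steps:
$U = -197243$ ($U = 4 - 197247 = -197243$)
$d = 880$ ($d = 4 \left(-121 + 341\right) = 4 \cdot 220 = 880$)
$V{\left(r \right)} = -634 + r^{2} + 880 r$ ($V{\left(r \right)} = \left(r^{2} + 880 r\right) - 634 = -634 + r^{2} + 880 r$)
$\frac{V{\left(683 \right)}}{U} + \frac{-102397 + 147737}{m} = \frac{-634 + 683^{2} + 880 \cdot 683}{-197243} + \frac{-102397 + 147737}{383001} = \left(-634 + 466489 + 601040\right) \left(- \frac{1}{197243}\right) + 45340 \cdot \frac{1}{383001} = 1066895 \left(- \frac{1}{197243}\right) + \frac{45340}{383001} = - \frac{1066895}{197243} + \frac{45340}{383001} = - \frac{399678854275}{75544266243}$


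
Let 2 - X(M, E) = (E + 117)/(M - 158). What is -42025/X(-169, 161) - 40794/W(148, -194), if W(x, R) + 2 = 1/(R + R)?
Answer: 1358031043/241388 ≈ 5625.9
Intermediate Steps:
W(x, R) = -2 + 1/(2*R) (W(x, R) = -2 + 1/(R + R) = -2 + 1/(2*R))
X(M, E) = 2 - (117 + E)/(-158 + M) (X(M, E) = 2 - (E + 117)/(M - 158) = 2 - (117 + E)/(-158 + M))
-42025/X(-169, 161) - 40794/W(148, -194) = -42025*(-158 - 169)/(-433 - 1*161 + 2*(-169)) - 40794/(-2 + (1/2)/(-194)) = -42025*(-327/(-433 - 161 - 338)) - 40794/(-2 + (1/2)*(-1/194)) = -42025/((-1/327*(-932))) - 40794/(-2 - 1/388) = -42025/932/327 - 40794/(-777/388) = -42025*327/932 - 40794*(-388/777) = -13742175/932 + 5276024/259 = 1358031043/241388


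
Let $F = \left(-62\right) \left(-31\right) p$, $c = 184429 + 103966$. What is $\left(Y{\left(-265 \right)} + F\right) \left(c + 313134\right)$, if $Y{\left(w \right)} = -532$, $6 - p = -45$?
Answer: $58643062210$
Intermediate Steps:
$p = 51$ ($p = 6 - -45 = 6 + 45 = 51$)
$c = 288395$
$F = 98022$ ($F = \left(-62\right) \left(-31\right) 51 = 1922 \cdot 51 = 98022$)
$\left(Y{\left(-265 \right)} + F\right) \left(c + 313134\right) = \left(-532 + 98022\right) \left(288395 + 313134\right) = 97490 \cdot 601529 = 58643062210$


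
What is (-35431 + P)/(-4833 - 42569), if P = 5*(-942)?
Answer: 293/346 ≈ 0.84682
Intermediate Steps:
P = -4710
(-35431 + P)/(-4833 - 42569) = (-35431 - 4710)/(-4833 - 42569) = -40141/(-47402) = -40141*(-1/47402) = 293/346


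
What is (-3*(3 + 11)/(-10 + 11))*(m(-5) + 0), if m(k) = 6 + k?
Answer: -42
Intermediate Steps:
(-3*(3 + 11)/(-10 + 11))*(m(-5) + 0) = (-3*(3 + 11)/(-10 + 11))*((6 - 5) + 0) = (-42/1)*(1 + 0) = -42*1 = -42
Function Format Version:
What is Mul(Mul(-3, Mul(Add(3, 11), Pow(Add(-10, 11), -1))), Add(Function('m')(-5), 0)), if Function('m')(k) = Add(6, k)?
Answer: -42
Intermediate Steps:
Mul(Mul(-3, Mul(Add(3, 11), Pow(Add(-10, 11), -1))), Add(Function('m')(-5), 0)) = Mul(Mul(-3, Mul(Add(3, 11), Pow(Add(-10, 11), -1))), Add(Add(6, -5), 0)) = Mul(Mul(-3, Mul(14, Pow(1, -1))), Add(1, 0)) = Mul(Mul(-3, Mul(14, 1)), 1) = Mul(Mul(-3, 14), 1) = Mul(-42, 1) = -42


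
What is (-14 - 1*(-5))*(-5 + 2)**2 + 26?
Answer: -55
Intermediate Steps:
(-14 - 1*(-5))*(-5 + 2)**2 + 26 = (-14 + 5)*(-3)**2 + 26 = -9*9 + 26 = -81 + 26 = -55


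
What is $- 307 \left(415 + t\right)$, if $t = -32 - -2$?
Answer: $-118195$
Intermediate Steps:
$t = -30$ ($t = -32 + 2 = -30$)
$- 307 \left(415 + t\right) = - 307 \left(415 - 30\right) = \left(-307\right) 385 = -118195$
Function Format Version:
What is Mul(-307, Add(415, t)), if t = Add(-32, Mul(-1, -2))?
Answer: -118195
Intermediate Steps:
t = -30 (t = Add(-32, 2) = -30)
Mul(-307, Add(415, t)) = Mul(-307, Add(415, -30)) = Mul(-307, 385) = -118195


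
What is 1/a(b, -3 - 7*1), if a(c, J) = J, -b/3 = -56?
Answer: -⅒ ≈ -0.10000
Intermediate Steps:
b = 168 (b = -3*(-56) = 168)
1/a(b, -3 - 7*1) = 1/(-3 - 7*1) = 1/(-3 - 7) = 1/(-10) = -⅒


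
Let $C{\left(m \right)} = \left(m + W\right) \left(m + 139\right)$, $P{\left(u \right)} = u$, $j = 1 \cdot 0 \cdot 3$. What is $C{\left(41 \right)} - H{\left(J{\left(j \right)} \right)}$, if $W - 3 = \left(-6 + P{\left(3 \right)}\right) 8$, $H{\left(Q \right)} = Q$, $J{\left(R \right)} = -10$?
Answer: $3610$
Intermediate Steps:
$j = 0$ ($j = 0 \cdot 3 = 0$)
$W = -21$ ($W = 3 + \left(-6 + 3\right) 8 = 3 - 24 = -21$)
$C{\left(m \right)} = \left(-21 + m\right) \left(139 + m\right)$ ($C{\left(m \right)} = \left(m - 21\right) \left(m + 139\right) = \left(-21 + m\right) \left(139 + m\right)$)
$C{\left(41 \right)} - H{\left(J{\left(j \right)} \right)} = \left(-2919 + 41^{2} + 118 \cdot 41\right) - -10 = \left(-2919 + 1681 + 4838\right) + 10 = 3600 + 10 = 3610$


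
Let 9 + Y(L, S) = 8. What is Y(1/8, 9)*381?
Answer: -381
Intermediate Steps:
Y(L, S) = -1 (Y(L, S) = -9 + 8 = -1)
Y(1/8, 9)*381 = -1*381 = -381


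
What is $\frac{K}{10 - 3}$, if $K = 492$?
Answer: $\frac{492}{7} \approx 70.286$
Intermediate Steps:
$\frac{K}{10 - 3} = \frac{1}{10 - 3} \cdot 492 = \frac{1}{7} \cdot 492 = \frac{492}{7}$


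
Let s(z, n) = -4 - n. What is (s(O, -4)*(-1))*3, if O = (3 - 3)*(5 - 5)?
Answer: 0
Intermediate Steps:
O = 0 (O = 0*0 = 0)
(s(O, -4)*(-1))*3 = ((-4 - 1*(-4))*(-1))*3 = ((-4 + 4)*(-1))*3 = (0*(-1))*3 = 0*3 = 0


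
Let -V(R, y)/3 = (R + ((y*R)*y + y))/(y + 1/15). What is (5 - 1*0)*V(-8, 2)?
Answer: 8550/31 ≈ 275.81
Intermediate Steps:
V(R, y) = -3*(R + y + R*y²)/(1/15 + y) (V(R, y) = -3*(R + ((y*R)*y + y))/(y + 1/15) = -3*(R + ((R*y)*y + y))/(y + 1/15) = -3*(R + (R*y² + y))/(1/15 + y) = -3*(R + (y + R*y²))/(1/15 + y) = -3*(R + y + R*y²)/(1/15 + y))
(5 - 1*0)*V(-8, 2) = (5 - 1*0)*(45*(-1*(-8) - 1*2 - 1*(-8)*2²)/(1 + 15*2)) = (5 + 0)*(45*(8 - 2 - 1*(-8)*4)/(1 + 30)) = 5*(45*(8 - 2 + 32)/31) = 5*(45*(1/31)*38) = 5*(1710/31) = 8550/31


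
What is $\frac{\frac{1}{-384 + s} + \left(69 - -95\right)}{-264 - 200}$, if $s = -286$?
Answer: $- \frac{109879}{310880} \approx -0.35345$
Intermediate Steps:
$\frac{\frac{1}{-384 + s} + \left(69 - -95\right)}{-264 - 200} = \frac{\frac{1}{-384 - 286} + \left(69 - -95\right)}{-264 - 200} = \frac{\frac{1}{-670} + \left(69 + 95\right)}{-464} = \left(- \frac{1}{670} + 164\right) \left(- \frac{1}{464}\right) = \frac{109879}{670} \left(- \frac{1}{464}\right) = - \frac{109879}{310880}$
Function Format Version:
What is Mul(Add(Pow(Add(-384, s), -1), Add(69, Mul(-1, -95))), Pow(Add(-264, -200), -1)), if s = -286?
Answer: Rational(-109879, 310880) ≈ -0.35345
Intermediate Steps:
Mul(Add(Pow(Add(-384, s), -1), Add(69, Mul(-1, -95))), Pow(Add(-264, -200), -1)) = Mul(Add(Pow(Add(-384, -286), -1), Add(69, Mul(-1, -95))), Pow(Add(-264, -200), -1)) = Mul(Add(Pow(-670, -1), Add(69, 95)), Pow(-464, -1)) = Mul(Add(Rational(-1, 670), 164), Rational(-1, 464)) = Mul(Rational(109879, 670), Rational(-1, 464)) = Rational(-109879, 310880)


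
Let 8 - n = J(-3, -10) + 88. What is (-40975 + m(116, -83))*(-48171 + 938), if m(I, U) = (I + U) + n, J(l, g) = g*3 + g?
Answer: 1935702806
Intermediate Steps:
J(l, g) = 4*g (J(l, g) = 3*g + g = 4*g)
n = -40 (n = 8 - (4*(-10) + 88) = 8 - (-40 + 88) = 8 - 1*48 = 8 - 48 = -40)
m(I, U) = -40 + I + U (m(I, U) = (I + U) - 40 = -40 + I + U)
(-40975 + m(116, -83))*(-48171 + 938) = (-40975 + (-40 + 116 - 83))*(-48171 + 938) = (-40975 - 7)*(-47233) = -40982*(-47233) = 1935702806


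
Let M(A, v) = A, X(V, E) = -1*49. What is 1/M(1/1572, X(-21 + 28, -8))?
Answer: 1572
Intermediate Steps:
X(V, E) = -49
1/M(1/1572, X(-21 + 28, -8)) = 1/(1/1572) = 1572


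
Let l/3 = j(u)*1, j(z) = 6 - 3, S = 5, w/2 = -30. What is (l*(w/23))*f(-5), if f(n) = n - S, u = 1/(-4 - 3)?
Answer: 5400/23 ≈ 234.78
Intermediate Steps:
w = -60 (w = 2*(-30) = -60)
u = -⅐ (u = 1/(-7) = -⅐ ≈ -0.14286)
f(n) = -5 + n (f(n) = n - 1*5 = n - 5 = -5 + n)
j(z) = 3
l = 9 (l = 3*(3*1) = 3*3 = 9)
(l*(w/23))*f(-5) = (9*(-60/23))*(-5 - 5) = (9*(-60*1/23))*(-10) = (9*(-60/23))*(-10) = -540/23*(-10) = 5400/23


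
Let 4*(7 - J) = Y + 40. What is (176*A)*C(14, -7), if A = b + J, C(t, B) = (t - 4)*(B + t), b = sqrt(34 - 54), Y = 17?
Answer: -89320 + 24640*I*sqrt(5) ≈ -89320.0 + 55097.0*I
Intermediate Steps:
b = 2*I*sqrt(5) (b = sqrt(-20) = 2*I*sqrt(5) ≈ 4.4721*I)
J = -29/4 (J = 7 - (17 + 40)/4 = 7 - 1/4*57 = 7 - 57/4 = -29/4 ≈ -7.2500)
C(t, B) = (-4 + t)*(B + t)
A = -29/4 + 2*I*sqrt(5) (A = 2*I*sqrt(5) - 29/4 = -29/4 + 2*I*sqrt(5) ≈ -7.25 + 4.4721*I)
(176*A)*C(14, -7) = (176*(-29/4 + 2*I*sqrt(5)))*(14**2 - 4*(-7) - 4*14 - 7*14) = (-1276 + 352*I*sqrt(5))*(196 + 28 - 56 - 98) = (-1276 + 352*I*sqrt(5))*70 = -89320 + 24640*I*sqrt(5)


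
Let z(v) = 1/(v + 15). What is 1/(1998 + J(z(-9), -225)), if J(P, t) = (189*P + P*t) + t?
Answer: 1/1767 ≈ 0.00056593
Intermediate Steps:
z(v) = 1/(15 + v)
J(P, t) = t + 189*P + P*t
1/(1998 + J(z(-9), -225)) = 1/(1998 + (-225 + 189/(15 - 9) - 225/(15 - 9))) = 1/(1998 + (-225 + 189/6 - 225/6)) = 1/(1998 + (-225 + 189*(⅙) + (⅙)*(-225))) = 1/(1998 + (-225 + 63/2 - 75/2)) = 1/(1998 - 231) = 1/1767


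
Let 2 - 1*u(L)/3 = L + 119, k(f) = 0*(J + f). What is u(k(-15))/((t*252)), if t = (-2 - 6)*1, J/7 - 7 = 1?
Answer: 39/224 ≈ 0.17411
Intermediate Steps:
J = 56 (J = 49 + 7*1 = 49 + 7 = 56)
k(f) = 0 (k(f) = 0*(56 + f) = 0)
u(L) = -351 - 3*L (u(L) = 6 - 3*(L + 119) = 6 - 3*(119 + L) = 6 + (-357 - 3*L) = -351 - 3*L)
t = -8 (t = -8*1 = -8)
u(k(-15))/((t*252)) = (-351 - 3*0)/((-8*252)) = (-351 + 0)/(-2016) = -351*(-1/2016) = 39/224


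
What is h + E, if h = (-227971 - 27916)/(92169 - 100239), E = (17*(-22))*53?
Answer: -159707653/8070 ≈ -19790.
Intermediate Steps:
E = -19822 (E = -374*53 = -19822)
h = 255887/8070 (h = -255887/(-8070) = -255887*(-1/8070) = 255887/8070 ≈ 31.708)
h + E = 255887/8070 - 19822 = -159707653/8070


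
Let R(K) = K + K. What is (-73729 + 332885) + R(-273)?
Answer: 258610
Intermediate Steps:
R(K) = 2*K
(-73729 + 332885) + R(-273) = (-73729 + 332885) + 2*(-273) = 259156 - 546 = 258610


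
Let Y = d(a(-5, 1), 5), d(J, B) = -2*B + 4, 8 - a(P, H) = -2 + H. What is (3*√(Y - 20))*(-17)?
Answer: -51*I*√26 ≈ -260.05*I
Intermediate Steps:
a(P, H) = 10 - H (a(P, H) = 8 - (-2 + H) = 8 + (2 - H) = 10 - H)
d(J, B) = 4 - 2*B
Y = -6 (Y = 4 - 2*5 = 4 - 10 = -6)
(3*√(Y - 20))*(-17) = (3*√(-6 - 20))*(-17) = (3*√(-26))*(-17) = (3*(I*√26))*(-17) = (3*I*√26)*(-17) = -51*I*√26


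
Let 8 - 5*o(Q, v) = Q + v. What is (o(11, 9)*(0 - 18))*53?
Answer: 11448/5 ≈ 2289.6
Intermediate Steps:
o(Q, v) = 8/5 - Q/5 - v/5 (o(Q, v) = 8/5 - (Q + v)/5 = 8/5 + (-Q/5 - v/5) = 8/5 - Q/5 - v/5)
(o(11, 9)*(0 - 18))*53 = ((8/5 - 1/5*11 - 1/5*9)*(0 - 18))*53 = ((8/5 - 11/5 - 9/5)*(-18))*53 = -12/5*(-18)*53 = (216/5)*53 = 11448/5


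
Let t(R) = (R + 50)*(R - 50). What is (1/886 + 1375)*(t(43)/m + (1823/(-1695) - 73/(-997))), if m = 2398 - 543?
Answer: -147656415431357/79355028570 ≈ -1860.7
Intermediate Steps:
t(R) = (-50 + R)*(50 + R) (t(R) = (50 + R)*(-50 + R) = (-50 + R)*(50 + R))
m = 1855
(1/886 + 1375)*(t(43)/m + (1823/(-1695) - 73/(-997))) = (1/886 + 1375)*((-2500 + 43²)/1855 + (1823/(-1695) - 73/(-997))) = (1/886 + 1375)*((-2500 + 1849)*(1/1855) + (1823*(-1/1695) - 73*(-1/997))) = 1218251*(-651*1/1855 + (-1823/1695 + 73/997))/886 = 1218251*(-93/265 - 1693796/1689915)/886 = (1218251/886)*(-121203607/89565495) = -147656415431357/79355028570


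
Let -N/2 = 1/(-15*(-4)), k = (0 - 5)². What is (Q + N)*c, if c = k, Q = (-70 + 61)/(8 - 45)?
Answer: 1165/222 ≈ 5.2477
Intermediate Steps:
Q = 9/37 (Q = -9/(-37) = -9*(-1/37) = 9/37 ≈ 0.24324)
k = 25 (k = (-5)² = 25)
N = -1/30 (N = -2/((-15*(-4))) = -2/60 = -2*1/60 = -1/30 ≈ -0.033333)
c = 25
(Q + N)*c = (9/37 - 1/30)*25 = (233/1110)*25 = 1165/222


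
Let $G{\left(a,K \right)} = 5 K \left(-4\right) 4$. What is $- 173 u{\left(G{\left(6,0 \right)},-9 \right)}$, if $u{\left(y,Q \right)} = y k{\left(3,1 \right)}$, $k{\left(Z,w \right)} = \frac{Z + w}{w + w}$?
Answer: $0$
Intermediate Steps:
$k{\left(Z,w \right)} = \frac{Z + w}{2 w}$
$G{\left(a,K \right)} = - 80 K$ ($G{\left(a,K \right)} = - 20 K 4 = - 80 K$)
$u{\left(y,Q \right)} = 2 y$ ($u{\left(y,Q \right)} = y \frac{3 + 1}{2 \cdot 1} = y \frac{1}{2} \cdot 1 \cdot 4 = y 2 = 2 y$)
$- 173 u{\left(G{\left(6,0 \right)},-9 \right)} = - 173 \cdot 2 \left(\left(-80\right) 0\right) = - 173 \cdot 2 \cdot 0 = \left(-173\right) 0 = 0$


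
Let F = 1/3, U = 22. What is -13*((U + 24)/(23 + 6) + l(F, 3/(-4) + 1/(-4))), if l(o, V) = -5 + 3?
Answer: 156/29 ≈ 5.3793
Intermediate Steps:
F = ⅓ ≈ 0.33333
l(o, V) = -2
-13*((U + 24)/(23 + 6) + l(F, 3/(-4) + 1/(-4))) = -13*((22 + 24)/(23 + 6) - 2) = -13*(46/29 - 2) = -13*(-12/29) = 156/29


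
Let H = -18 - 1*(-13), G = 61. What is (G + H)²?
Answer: 3136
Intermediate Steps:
H = -5 (H = -18 + 13 = -5)
(G + H)² = (61 - 5)² = 56² = 3136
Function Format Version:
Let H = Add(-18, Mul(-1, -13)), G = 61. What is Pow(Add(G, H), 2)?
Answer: 3136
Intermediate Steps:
H = -5 (H = Add(-18, 13) = -5)
Pow(Add(G, H), 2) = Pow(Add(61, -5), 2) = Pow(56, 2) = 3136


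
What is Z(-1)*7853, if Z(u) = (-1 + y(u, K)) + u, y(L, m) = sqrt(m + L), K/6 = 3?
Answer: -15706 + 7853*sqrt(17) ≈ 16673.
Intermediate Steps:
K = 18 (K = 6*3 = 18)
y(L, m) = sqrt(L + m)
Z(u) = -1 + u + sqrt(18 + u) (Z(u) = (-1 + sqrt(u + 18)) + u = (-1 + sqrt(18 + u)) + u = -1 + u + sqrt(18 + u))
Z(-1)*7853 = (-1 - 1 + sqrt(18 - 1))*7853 = (-1 - 1 + sqrt(17))*7853 = (-2 + sqrt(17))*7853 = -15706 + 7853*sqrt(17)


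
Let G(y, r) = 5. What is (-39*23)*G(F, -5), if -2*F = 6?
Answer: -4485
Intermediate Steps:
F = -3 (F = -½*6 = -3)
(-39*23)*G(F, -5) = -39*23*5 = -897*5 = -4485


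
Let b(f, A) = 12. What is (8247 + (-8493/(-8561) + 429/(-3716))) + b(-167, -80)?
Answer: 262768778403/31812676 ≈ 8259.9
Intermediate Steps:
(8247 + (-8493/(-8561) + 429/(-3716))) + b(-167, -80) = (8247 + (-8493/(-8561) + 429/(-3716))) + 12 = (8247 + (-8493*(-1/8561) + 429*(-1/3716))) + 12 = (8247 + (8493/8561 - 429/3716)) + 12 = (8247 + 27887319/31812676) + 12 = 262387026291/31812676 + 12 = 262768778403/31812676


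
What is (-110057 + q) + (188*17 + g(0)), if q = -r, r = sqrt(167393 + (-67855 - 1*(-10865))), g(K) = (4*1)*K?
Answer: -106861 - 9*sqrt(1363) ≈ -1.0719e+5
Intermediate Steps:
g(K) = 4*K
r = 9*sqrt(1363) (r = sqrt(167393 + (-67855 + 10865)) = sqrt(167393 - 56990) = sqrt(110403) = 9*sqrt(1363) ≈ 332.27)
q = -9*sqrt(1363) ≈ -332.27
(-110057 + q) + (188*17 + g(0)) = (-110057 - 9*sqrt(1363)) + (188*17 + 4*0) = (-110057 - 9*sqrt(1363)) + (3196 + 0) = (-110057 - 9*sqrt(1363)) + 3196 = -106861 - 9*sqrt(1363)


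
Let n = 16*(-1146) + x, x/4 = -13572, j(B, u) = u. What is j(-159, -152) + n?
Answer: -72776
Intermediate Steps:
x = -54288 (x = 4*(-13572) = -54288)
n = -72624 (n = 16*(-1146) - 54288 = -18336 - 54288 = -72624)
j(-159, -152) + n = -152 - 72624 = -72776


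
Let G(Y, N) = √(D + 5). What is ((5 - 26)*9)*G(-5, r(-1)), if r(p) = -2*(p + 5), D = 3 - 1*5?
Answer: -189*√3 ≈ -327.36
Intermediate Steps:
D = -2 (D = 3 - 5 = -2)
r(p) = -10 - 2*p (r(p) = -2*(5 + p) = -10 - 2*p)
G(Y, N) = √3 (G(Y, N) = √(-2 + 5) = √3)
((5 - 26)*9)*G(-5, r(-1)) = ((5 - 26)*9)*√3 = (-21*9)*√3 = -189*√3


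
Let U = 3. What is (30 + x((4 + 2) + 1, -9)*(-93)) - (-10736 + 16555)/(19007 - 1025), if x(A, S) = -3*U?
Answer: 15584575/17982 ≈ 866.68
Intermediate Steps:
x(A, S) = -9 (x(A, S) = -3*3 = -9)
(30 + x((4 + 2) + 1, -9)*(-93)) - (-10736 + 16555)/(19007 - 1025) = (30 - 9*(-93)) - (-10736 + 16555)/(19007 - 1025) = (30 + 837) - 5819/17982 = 867 - 5819/17982 = 15584575/17982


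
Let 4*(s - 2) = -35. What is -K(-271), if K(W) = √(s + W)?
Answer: -I*√1111/2 ≈ -16.666*I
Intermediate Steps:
s = -27/4 (s = 2 + (¼)*(-35) = 2 - 35/4 = -27/4 ≈ -6.7500)
K(W) = √(-27/4 + W)
-K(-271) = -√(-27 + 4*(-271))/2 = -√(-27 - 1084)/2 = -√(-1111)/2 = -I*√1111/2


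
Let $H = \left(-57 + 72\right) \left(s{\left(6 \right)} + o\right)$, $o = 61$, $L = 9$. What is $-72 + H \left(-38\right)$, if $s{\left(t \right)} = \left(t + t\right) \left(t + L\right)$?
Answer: $-137442$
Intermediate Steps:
$s{\left(t \right)} = 2 t \left(9 + t\right)$ ($s{\left(t \right)} = \left(t + t\right) \left(t + 9\right) = 2 t \left(9 + t\right)$)
$H = 3615$ ($H = \left(-57 + 72\right) \left(2 \cdot 6 \left(9 + 6\right) + 61\right) = 15 \left(2 \cdot 6 \cdot 15 + 61\right) = 15 \left(180 + 61\right) = 15 \cdot 241 = 3615$)
$-72 + H \left(-38\right) = -72 + 3615 \left(-38\right) = -72 - 137370 = -137442$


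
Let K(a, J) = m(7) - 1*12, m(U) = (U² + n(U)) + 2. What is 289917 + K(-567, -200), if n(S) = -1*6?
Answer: 289950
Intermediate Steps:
n(S) = -6
m(U) = -4 + U² (m(U) = (U² - 6) + 2 = (-6 + U²) + 2 = -4 + U²)
K(a, J) = 33 (K(a, J) = (-4 + 7²) - 1*12 = (-4 + 49) - 12 = 45 - 12 = 33)
289917 + K(-567, -200) = 289917 + 33 = 289950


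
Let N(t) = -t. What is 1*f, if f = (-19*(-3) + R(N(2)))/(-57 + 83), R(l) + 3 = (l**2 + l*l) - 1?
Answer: 61/26 ≈ 2.3462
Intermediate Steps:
R(l) = -4 + 2*l**2 (R(l) = -3 + ((l**2 + l*l) - 1) = -3 + ((l**2 + l**2) - 1) = -3 + (2*l**2 - 1) = -3 + (-1 + 2*l**2) = -4 + 2*l**2)
f = 61/26 (f = (-19*(-3) + (-4 + 2*(-1*2)**2))/(-57 + 83) = (57 + (-4 + 2*(-2)**2))/26 = (57 + (-4 + 2*4))*(1/26) = (57 + (-4 + 8))*(1/26) = (57 + 4)*(1/26) = 61*(1/26) = 61/26 ≈ 2.3462)
1*f = 1*(61/26) = 61/26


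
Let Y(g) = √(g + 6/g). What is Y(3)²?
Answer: 5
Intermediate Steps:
Y(3)² = (√(3 + 6/3))² = (√(3 + 6*(⅓)))² = (√(3 + 2))² = (√5)² = 5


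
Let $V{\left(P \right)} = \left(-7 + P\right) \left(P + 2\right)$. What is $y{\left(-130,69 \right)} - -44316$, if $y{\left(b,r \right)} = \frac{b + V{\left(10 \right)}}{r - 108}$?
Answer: $\frac{1728418}{39} \approx 44318.0$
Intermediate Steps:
$V{\left(P \right)} = \left(-7 + P\right) \left(2 + P\right)$
$y{\left(b,r \right)} = \frac{36 + b}{-108 + r}$ ($y{\left(b,r \right)} = \frac{b - \left(64 - 100\right)}{r - 108} = \frac{b - -36}{-108 + r} = \frac{b + 36}{-108 + r} = \frac{36 + b}{-108 + r}$)
$y{\left(-130,69 \right)} - -44316 = \frac{36 - 130}{-108 + 69} - -44316 = \frac{1}{-39} \left(-94\right) + 44316 = \left(- \frac{1}{39}\right) \left(-94\right) + 44316 = \frac{94}{39} + 44316 = \frac{1728418}{39}$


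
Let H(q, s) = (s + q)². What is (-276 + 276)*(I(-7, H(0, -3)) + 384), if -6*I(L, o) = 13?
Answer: 0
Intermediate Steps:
H(q, s) = (q + s)²
I(L, o) = -13/6 (I(L, o) = -⅙*13 = -13/6)
(-276 + 276)*(I(-7, H(0, -3)) + 384) = (-276 + 276)*(-13/6 + 384) = 0*(2291/6) = 0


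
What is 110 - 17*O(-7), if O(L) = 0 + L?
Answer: 229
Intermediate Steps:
O(L) = L
110 - 17*O(-7) = 110 - 17*(-7) = 110 + 119 = 229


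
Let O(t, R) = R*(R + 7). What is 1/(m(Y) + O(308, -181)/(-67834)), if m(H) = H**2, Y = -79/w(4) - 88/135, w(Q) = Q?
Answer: 9890197200/4112059934813 ≈ 0.0024052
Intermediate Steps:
O(t, R) = R*(7 + R)
Y = -11017/540 (Y = -79/4 - 88/135 = -11017/540 ≈ -20.402)
1/(m(Y) + O(308, -181)/(-67834)) = 1/((-11017/540)**2 - 181*(7 - 181)/(-67834)) = 1/(121374289/291600 - 181*(-174)*(-1/67834)) = 1/(121374289/291600 + 31494*(-1/67834)) = 1/(121374289/291600 - 15747/33917) = 1/(4112059934813/9890197200) = 9890197200/4112059934813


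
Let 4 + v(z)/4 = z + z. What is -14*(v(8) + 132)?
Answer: -2520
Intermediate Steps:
v(z) = -16 + 8*z (v(z) = -16 + 4*(z + z) = -16 + 4*(2*z) = -16 + 8*z)
-14*(v(8) + 132) = -14*((-16 + 8*8) + 132) = -14*((-16 + 64) + 132) = -14*(48 + 132) = -14*180 = -2520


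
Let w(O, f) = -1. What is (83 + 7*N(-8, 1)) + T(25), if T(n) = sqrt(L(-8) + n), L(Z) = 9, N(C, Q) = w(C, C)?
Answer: 76 + sqrt(34) ≈ 81.831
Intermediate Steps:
N(C, Q) = -1
T(n) = sqrt(9 + n)
(83 + 7*N(-8, 1)) + T(25) = (83 + 7*(-1)) + sqrt(9 + 25) = (83 - 7) + sqrt(34) = 76 + sqrt(34)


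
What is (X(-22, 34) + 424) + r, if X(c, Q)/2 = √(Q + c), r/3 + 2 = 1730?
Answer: 5608 + 4*√3 ≈ 5614.9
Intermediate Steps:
r = 5184 (r = -6 + 3*1730 = -6 + 5190 = 5184)
X(c, Q) = 2*√(Q + c)
(X(-22, 34) + 424) + r = (2*√(34 - 22) + 424) + 5184 = (2*√12 + 424) + 5184 = (2*(2*√3) + 424) + 5184 = (4*√3 + 424) + 5184 = (424 + 4*√3) + 5184 = 5608 + 4*√3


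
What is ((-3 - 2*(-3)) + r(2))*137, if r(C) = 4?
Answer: 959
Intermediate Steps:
((-3 - 2*(-3)) + r(2))*137 = ((-3 - 2*(-3)) + 4)*137 = ((-3 + 6) + 4)*137 = (3 + 4)*137 = 7*137 = 959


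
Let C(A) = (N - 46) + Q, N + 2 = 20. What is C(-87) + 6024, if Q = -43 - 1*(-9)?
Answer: 5962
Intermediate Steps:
N = 18 (N = -2 + 20 = 18)
Q = -34 (Q = -43 + 9 = -34)
C(A) = -62 (C(A) = (18 - 46) - 34 = -28 - 34 = -62)
C(-87) + 6024 = -62 + 6024 = 5962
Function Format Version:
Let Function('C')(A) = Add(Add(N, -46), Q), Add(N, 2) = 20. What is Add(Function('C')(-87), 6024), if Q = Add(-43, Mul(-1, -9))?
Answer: 5962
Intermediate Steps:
N = 18 (N = Add(-2, 20) = 18)
Q = -34 (Q = Add(-43, 9) = -34)
Function('C')(A) = -62 (Function('C')(A) = Add(Add(18, -46), -34) = Add(-28, -34) = -62)
Add(Function('C')(-87), 6024) = Add(-62, 6024) = 5962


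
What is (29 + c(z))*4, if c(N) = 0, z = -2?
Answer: 116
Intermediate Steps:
(29 + c(z))*4 = (29 + 0)*4 = 29*4 = 116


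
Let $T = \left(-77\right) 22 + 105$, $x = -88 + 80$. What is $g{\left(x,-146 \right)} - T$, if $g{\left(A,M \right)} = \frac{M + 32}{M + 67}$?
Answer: $\frac{125645}{79} \approx 1590.4$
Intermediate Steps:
$x = -8$
$g{\left(A,M \right)} = \frac{32 + M}{67 + M}$
$T = -1589$ ($T = -1694 + 105 = -1589$)
$g{\left(x,-146 \right)} - T = \frac{32 - 146}{67 - 146} - -1589 = \frac{1}{-79} \left(-114\right) + 1589 = \left(- \frac{1}{79}\right) \left(-114\right) + 1589 = \frac{114}{79} + 1589 = \frac{125645}{79}$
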